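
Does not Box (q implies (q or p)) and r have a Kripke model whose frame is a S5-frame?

1. not Box (q implies (q or p)) and r, w0
2. not Box (q implies (q or p)), w0
3. r, w0
4. not (q implies (q or p)), w1
5. q, w1
6. not (q or p), w1
7. not q, w1
8. not p, w1
Accessibility: w0Rw0, w0Rw1, w1Rw0, w1Rw1
Branch closes: q and not q both at w1.
(One branch shown.) All branches close.

No, unsatisfiable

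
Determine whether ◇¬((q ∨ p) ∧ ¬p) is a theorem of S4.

Tableau for the negation ¬◇¬((q ∨ p) ∧ ¬p):
1. ¬◇¬((q ∨ p) ∧ ¬p), u
2. (q ∨ p) ∧ ¬p, u
3. q ∨ p, u
4. ¬p, u
5. q, u
Accessibility: uRu
The negation has an open branch (countermodel exists).

No, not valid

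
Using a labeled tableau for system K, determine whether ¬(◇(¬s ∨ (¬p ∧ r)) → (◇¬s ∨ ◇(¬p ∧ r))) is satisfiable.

1. ¬(◇(¬s ∨ (¬p ∧ r)) → (◇¬s ∨ ◇(¬p ∧ r))), w0
2. ◇(¬s ∨ (¬p ∧ r)), w0   [¬→-rule on 1]
3. ¬(◇¬s ∨ ◇(¬p ∧ r)), w0   [¬→-rule on 1]
4. ¬◇¬s, w0   [¬∨-rule on 3]
5. ¬◇(¬p ∧ r), w0   [¬∨-rule on 3]
6. ¬s ∨ (¬p ∧ r), w1   [◇-rule on 2: fresh world w1, w0Rw1]
7. s, w1   [¬◇-rule on 4 via w0Rw1]
8. ¬(¬p ∧ r), w1   [¬◇-rule on 5 via w0Rw1]
9. ¬p ∧ r, w1   [∨-rule on 6 (branches; this branch)]
10. ¬p, w1   [∧-rule on 9]
11. r, w1   [∧-rule on 9]
12. ¬r, w1   [¬∧-rule on 8 (branches; this branch)]
Accessibility: w0Rw1
Branch closes: r and ¬r both at w1.
(One branch shown.) All branches close.

No, unsatisfiable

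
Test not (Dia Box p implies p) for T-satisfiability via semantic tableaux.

1. not (Dia Box p implies p), u
2. Dia Box p, u
3. not p, u
4. Box p, v
5. p, v
Accessibility: uRu, uRv, vRv

Satisfiable (open branch found)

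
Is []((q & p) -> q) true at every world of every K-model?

Valid

Tableau for the negation ~[]((q & p) -> q):
1. ~[]((q & p) -> q), 0
2. ~((q & p) -> q), 1
3. q & p, 1
4. ~q, 1
5. q, 1
6. p, 1
Accessibility: 0R1
Branch closes: q and ~q both at 1.
Every branch of the negation's tableau closes; the branch above is one of them.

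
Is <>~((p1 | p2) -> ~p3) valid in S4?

Tableau for the negation ~<>~((p1 | p2) -> ~p3):
1. ~<>~((p1 | p2) -> ~p3), u
2. (p1 | p2) -> ~p3, u   [~<>-rule on 1 via uRu]
3. ~p3, u   [->-rule on 2 (branches; this branch)]
Accessibility: uRu
The negation has an open branch (countermodel exists).

Not valid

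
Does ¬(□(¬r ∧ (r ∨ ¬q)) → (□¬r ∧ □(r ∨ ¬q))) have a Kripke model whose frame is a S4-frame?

Unsatisfiable (every branch closes)

1. ¬(□(¬r ∧ (r ∨ ¬q)) → (□¬r ∧ □(r ∨ ¬q))), 0
2. □(¬r ∧ (r ∨ ¬q)), 0
3. ¬(□¬r ∧ □(r ∨ ¬q)), 0
4. ¬r ∧ (r ∨ ¬q), 0
5. ¬r, 0
6. r ∨ ¬q, 0
7. ¬□(r ∨ ¬q), 0
8. ¬q, 0
9. ¬(r ∨ ¬q), 1
10. ¬r, 1
11. q, 1
12. ¬r ∧ (r ∨ ¬q), 1
13. r ∨ ¬q, 1
14. ¬q, 1
Accessibility: 0R0, 0R1, 1R1
Branch closes: q and ¬q both at 1.
Every branch closes; the branch above is one of them.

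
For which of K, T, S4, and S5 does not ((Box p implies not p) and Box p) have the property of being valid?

T, S4, S5

T-tableau for the negation (Box p implies not p) and Box p:
1. (Box p implies not p) and Box p, u
2. Box p implies not p, u
3. Box p, u
4. p, u
5. not Box p, u
6. not p, v
7. p, v
Accessibility: uRu, uRv, vRv
Branch closes: p and not p both at v.
Every branch closes (one shown): valid in T, hence also in S4, S5 (every theorem of T is a theorem of S4 and S5).
K-tableau for the negation (Box p implies not p) and Box p:
1. (Box p implies not p) and Box p, u
2. Box p implies not p, u
3. Box p, u
4. not p, u
Complete open branch: countermodel on a K-frame, so not valid in K.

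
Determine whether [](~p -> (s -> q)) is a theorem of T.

Not valid

Tableau for the negation ~[](~p -> (s -> q)):
1. ~[](~p -> (s -> q)), 0
2. ~(~p -> (s -> q)), 1   [~[]-rule on 1: fresh world 1, 0R1]
3. ~p, 1   [~->-rule on 2]
4. ~(s -> q), 1   [~->-rule on 2]
5. s, 1   [~->-rule on 4]
6. ~q, 1   [~->-rule on 4]
Accessibility: 0R0, 0R1, 1R1
The negation has an open branch (countermodel exists).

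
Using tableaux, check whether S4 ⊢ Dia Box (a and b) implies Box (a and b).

Tableau for the negation not (Dia Box (a and b) implies Box (a and b)):
1. not (Dia Box (a and b) implies Box (a and b)), u
2. Dia Box (a and b), u
3. not Box (a and b), u
4. Box (a and b), v
5. a and b, v
6. a, v
7. b, v
8. not (a and b), w
9. not b, w
Accessibility: uRu, uRv, uRw, vRv, wRw
The negation has an open branch (countermodel exists).

Not valid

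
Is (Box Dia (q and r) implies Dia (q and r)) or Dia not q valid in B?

Yes, valid

Tableau for the negation not ((Box Dia (q and r) implies Dia (q and r)) or Dia not q):
1. not ((Box Dia (q and r) implies Dia (q and r)) or Dia not q), w0
2. not (Box Dia (q and r) implies Dia (q and r)), w0
3. not Dia not q, w0
4. Box Dia (q and r), w0
5. not Dia (q and r), w0
6. q, w0
7. Dia (q and r), w0
8. not (q and r), w0
9. not r, w0
10. q and r, w1
11. q, w1
12. r, w1
13. Dia (q and r), w1
14. not (q and r), w1
15. not r, w1
Accessibility: w0Rw0, w0Rw1, w1Rw0, w1Rw1
Branch closes: r and not r both at w1.
Every branch of the negation's tableau closes; the branch above is one of them.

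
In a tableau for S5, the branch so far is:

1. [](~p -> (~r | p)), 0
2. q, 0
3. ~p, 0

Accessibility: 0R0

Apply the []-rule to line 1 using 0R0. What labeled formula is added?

~p -> (~r | p), 0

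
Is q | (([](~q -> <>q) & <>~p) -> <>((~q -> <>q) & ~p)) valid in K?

Tableau for the negation ~(q | (([](~q -> <>q) & <>~p) -> <>((~q -> <>q) & ~p))):
1. ~(q | (([](~q -> <>q) & <>~p) -> <>((~q -> <>q) & ~p))), w0
2. ~q, w0
3. ~(([](~q -> <>q) & <>~p) -> <>((~q -> <>q) & ~p)), w0
4. [](~q -> <>q) & <>~p, w0
5. ~<>((~q -> <>q) & ~p), w0
6. [](~q -> <>q), w0
7. <>~p, w0
8. ~p, w1
9. ~((~q -> <>q) & ~p), w1
10. ~q -> <>q, w1
11. ~(~q -> <>q), w1
12. ~q, w1
13. ~<>q, w1
14. <>q, w1
15. q, w2
16. ~q, w2
Accessibility: w0Rw1, w1Rw2
Branch closes: q and ~q both at w2.
All branches of the negation close; one closing branch shown above.

Yes, valid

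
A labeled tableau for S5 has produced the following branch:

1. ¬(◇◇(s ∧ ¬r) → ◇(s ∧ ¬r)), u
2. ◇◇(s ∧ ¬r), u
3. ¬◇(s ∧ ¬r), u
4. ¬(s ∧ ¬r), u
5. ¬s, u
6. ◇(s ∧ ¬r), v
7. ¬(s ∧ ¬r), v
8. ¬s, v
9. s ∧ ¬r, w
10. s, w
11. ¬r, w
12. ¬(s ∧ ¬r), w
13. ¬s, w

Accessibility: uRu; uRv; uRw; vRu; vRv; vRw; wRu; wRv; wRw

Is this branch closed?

Both s and ¬s appear at w.

Yes, closed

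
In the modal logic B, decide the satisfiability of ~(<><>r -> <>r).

1. ~(<><>r -> <>r), 0
2. <><>r, 0
3. ~<>r, 0
4. ~r, 0
5. <>r, 1
6. ~r, 1
7. r, 2
Accessibility: 0R0, 0R1, 1R0, 1R1, 1R2, 2R1, 2R2

Satisfiable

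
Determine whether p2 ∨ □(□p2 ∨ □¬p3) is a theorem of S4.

Tableau for the negation ¬(p2 ∨ □(□p2 ∨ □¬p3)):
1. ¬(p2 ∨ □(□p2 ∨ □¬p3)), w0
2. ¬p2, w0
3. ¬□(□p2 ∨ □¬p3), w0
4. ¬(□p2 ∨ □¬p3), w1
5. ¬□p2, w1
6. ¬□¬p3, w1
7. ¬p2, w2
8. p3, w3
Accessibility: w0Rw0, w0Rw1, w0Rw2, w0Rw3, w1Rw1, w1Rw2, w1Rw3, w2Rw2, w3Rw3
The negation has an open branch (countermodel exists).

No, not valid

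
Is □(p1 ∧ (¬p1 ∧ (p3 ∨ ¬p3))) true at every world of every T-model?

Not valid

Tableau for the negation ¬□(p1 ∧ (¬p1 ∧ (p3 ∨ ¬p3))):
1. ¬□(p1 ∧ (¬p1 ∧ (p3 ∨ ¬p3))), u
2. ¬(p1 ∧ (¬p1 ∧ (p3 ∨ ¬p3))), v
3. ¬(¬p1 ∧ (p3 ∨ ¬p3)), v
4. p1, v
Accessibility: uRu, uRv, vRv
The negation has an open branch (countermodel exists).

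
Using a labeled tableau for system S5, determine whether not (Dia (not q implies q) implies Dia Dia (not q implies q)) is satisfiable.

1. not (Dia (not q implies q) implies Dia Dia (not q implies q)), w0
2. Dia (not q implies q), w0
3. not Dia Dia (not q implies q), w0
4. not Dia (not q implies q), w0
5. not (not q implies q), w0
6. not q, w0
7. not q implies q, w1
8. not Dia (not q implies q), w1
9. not (not q implies q), w1
10. not q, w1
11. q, w1
Accessibility: w0Rw0, w0Rw1, w1Rw0, w1Rw1
Branch closes: q and not q both at w1.
(One branch shown.) All branches close.

Unsatisfiable (every branch closes)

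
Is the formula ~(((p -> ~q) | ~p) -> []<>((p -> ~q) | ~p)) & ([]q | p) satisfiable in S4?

1. ~(((p -> ~q) | ~p) -> []<>((p -> ~q) | ~p)) & ([]q | p), w0
2. ~(((p -> ~q) | ~p) -> []<>((p -> ~q) | ~p)), w0
3. []q | p, w0
4. (p -> ~q) | ~p, w0
5. ~[]<>((p -> ~q) | ~p), w0
6. p, w0
7. p -> ~q, w0
8. ~q, w0
9. ~<>((p -> ~q) | ~p), w1
10. ~((p -> ~q) | ~p), w1
11. ~(p -> ~q), w1
12. p, w1
13. q, w1
Accessibility: w0Rw0, w0Rw1, w1Rw1

Satisfiable (open branch found)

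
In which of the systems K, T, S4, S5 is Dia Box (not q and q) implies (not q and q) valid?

T-tableau for the negation not (Dia Box (not q and q) implies (not q and q)):
1. not (Dia Box (not q and q) implies (not q and q)), w0
2. Dia Box (not q and q), w0   [neg-implies-rule on 1]
3. not (not q and q), w0   [neg-implies-rule on 1]
4. not q, w0   [neg-and-rule on 3 (branches; this branch)]
5. Box (not q and q), w1   [Dia-rule on 2: fresh world w1, w0Rw1]
6. not q and q, w1   [Box-rule on 5 via w1Rw1]
7. not q, w1   [and-rule on 6]
8. q, w1   [and-rule on 6]
Accessibility: w0Rw0, w0Rw1, w1Rw1
Branch closes: q and not q both at w1.
Every branch closes (one shown): valid in T, hence also in S4, S5 (every theorem of T is a theorem of S4 and S5).
K-tableau for the negation not (Dia Box (not q and q) implies (not q and q)):
1. not (Dia Box (not q and q) implies (not q and q)), w0
2. Dia Box (not q and q), w0   [neg-implies-rule on 1]
3. not (not q and q), w0   [neg-implies-rule on 1]
4. not q, w0   [neg-and-rule on 3 (branches; this branch)]
5. Box (not q and q), w1   [Dia-rule on 2: fresh world w1, w0Rw1]
Accessibility: w0Rw1
Complete open branch: countermodel on a K-frame, so not valid in K.

T, S4, S5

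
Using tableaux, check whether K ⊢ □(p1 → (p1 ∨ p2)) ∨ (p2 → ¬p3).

Valid in K

Tableau for the negation ¬(□(p1 → (p1 ∨ p2)) ∨ (p2 → ¬p3)):
1. ¬(□(p1 → (p1 ∨ p2)) ∨ (p2 → ¬p3)), w0
2. ¬□(p1 → (p1 ∨ p2)), w0
3. ¬(p2 → ¬p3), w0
4. p2, w0
5. p3, w0
6. ¬(p1 → (p1 ∨ p2)), w1
7. p1, w1
8. ¬(p1 ∨ p2), w1
9. ¬p1, w1
10. ¬p2, w1
Accessibility: w0Rw1
Branch closes: p1 and ¬p1 both at w1.
All branches of the negation close; one closing branch shown above.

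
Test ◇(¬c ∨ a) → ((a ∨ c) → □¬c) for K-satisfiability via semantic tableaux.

Yes, satisfiable

1. ◇(¬c ∨ a) → ((a ∨ c) → □¬c), w0
2. (a ∨ c) → □¬c, w0
3. □¬c, w0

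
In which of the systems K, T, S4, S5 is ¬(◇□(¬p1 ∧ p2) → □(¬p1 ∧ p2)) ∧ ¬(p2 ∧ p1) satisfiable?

S4-tableau for the formula:
1. ¬(◇□(¬p1 ∧ p2) → □(¬p1 ∧ p2)) ∧ ¬(p2 ∧ p1), 0
2. ¬(◇□(¬p1 ∧ p2) → □(¬p1 ∧ p2)), 0   [∧-rule on 1]
3. ¬(p2 ∧ p1), 0   [∧-rule on 1]
4. ◇□(¬p1 ∧ p2), 0   [¬→-rule on 2]
5. ¬□(¬p1 ∧ p2), 0   [¬→-rule on 2]
6. ¬p1, 0   [¬∧-rule on 3 (branches; this branch)]
7. □(¬p1 ∧ p2), 1   [◇-rule on 4: fresh world 1, 0R1]
8. ¬p1 ∧ p2, 1   [□-rule on 7 via 1R1]
9. ¬p1, 1   [∧-rule on 8]
10. p2, 1   [∧-rule on 8]
11. ¬(¬p1 ∧ p2), 2   [¬□-rule on 5: fresh world 2, 0R2]
12. ¬p2, 2   [¬∧-rule on 11 (branches; this branch)]
Accessibility: 0R0, 0R1, 0R2, 1R1, 2R2
Complete open branch: satisfiable in S4, hence also in K, T (this S4-model is also a K-model and a T-model).
S5-tableau for the formula:
1. ¬(◇□(¬p1 ∧ p2) → □(¬p1 ∧ p2)) ∧ ¬(p2 ∧ p1), 0
2. ¬(◇□(¬p1 ∧ p2) → □(¬p1 ∧ p2)), 0   [∧-rule on 1]
3. ¬(p2 ∧ p1), 0   [∧-rule on 1]
4. ◇□(¬p1 ∧ p2), 0   [¬→-rule on 2]
5. ¬□(¬p1 ∧ p2), 0   [¬→-rule on 2]
6. ¬p1, 0   [¬∧-rule on 3 (branches; this branch)]
7. □(¬p1 ∧ p2), 1   [◇-rule on 4: fresh world 1, 0R1]
8. ¬p1 ∧ p2, 0   [□-rule on 7 via 1R0]
9. p2, 0   [∧-rule on 8]
10. ¬p1 ∧ p2, 1   [□-rule on 7 via 1R1]
11. ¬p1, 1   [∧-rule on 10]
12. p2, 1   [∧-rule on 10]
13. ¬(¬p1 ∧ p2), 2   [¬□-rule on 5: fresh world 2, 0R2]
14. ¬p1 ∧ p2, 2   [□-rule on 7 via 1R2]
15. ¬p1, 2   [∧-rule on 14]
16. p2, 2   [∧-rule on 14]
17. ¬p2, 2   [¬∧-rule on 13 (branches; this branch)]
Accessibility: 0R0, 0R1, 0R2, 1R0, 1R1, 1R2, 2R0, 2R1, 2R2
Branch closes: p2 and ¬p2 both at 2.
Every branch closes (one shown): unsatisfiable in S5.

K, T, S4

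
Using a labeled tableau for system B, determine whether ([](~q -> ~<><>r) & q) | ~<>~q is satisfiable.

1. ([](~q -> ~<><>r) & q) | ~<>~q, u
2. ~<>~q, u
3. q, u
Accessibility: uRu

Yes, satisfiable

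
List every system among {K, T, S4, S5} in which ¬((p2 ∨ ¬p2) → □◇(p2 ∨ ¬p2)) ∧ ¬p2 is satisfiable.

K-tableau for the formula:
1. ¬((p2 ∨ ¬p2) → □◇(p2 ∨ ¬p2)) ∧ ¬p2, w0
2. ¬((p2 ∨ ¬p2) → □◇(p2 ∨ ¬p2)), w0   [∧-rule on 1]
3. ¬p2, w0   [∧-rule on 1]
4. p2 ∨ ¬p2, w0   [¬→-rule on 2]
5. ¬□◇(p2 ∨ ¬p2), w0   [¬→-rule on 2]
6. ¬◇(p2 ∨ ¬p2), w1   [¬□-rule on 5: fresh world w1, w0Rw1]
Accessibility: w0Rw1
Complete open branch: satisfiable in K.
T-tableau for the formula:
1. ¬((p2 ∨ ¬p2) → □◇(p2 ∨ ¬p2)) ∧ ¬p2, w0
2. ¬((p2 ∨ ¬p2) → □◇(p2 ∨ ¬p2)), w0   [∧-rule on 1]
3. ¬p2, w0   [∧-rule on 1]
4. p2 ∨ ¬p2, w0   [¬→-rule on 2]
5. ¬□◇(p2 ∨ ¬p2), w0   [¬→-rule on 2]
6. ¬◇(p2 ∨ ¬p2), w1   [¬□-rule on 5: fresh world w1, w0Rw1]
7. ¬(p2 ∨ ¬p2), w1   [¬◇-rule on 6 via w1Rw1]
8. ¬p2, w1   [¬∨-rule on 7]
9. p2, w1   [¬∨-rule on 7]
Accessibility: w0Rw0, w0Rw1, w1Rw1
Branch closes: p2 and ¬p2 both at w1.
Every branch closes (one shown): unsatisfiable in T, hence also in S4, S5 (every S4/S5-frame is a T-frame).

K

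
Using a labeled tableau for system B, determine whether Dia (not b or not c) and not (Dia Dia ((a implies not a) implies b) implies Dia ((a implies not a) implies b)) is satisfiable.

Satisfiable

1. Dia (not b or not c) and not (Dia Dia ((a implies not a) implies b) implies Dia ((a implies not a) implies b)), w0
2. Dia (not b or not c), w0   [and-rule on 1]
3. not (Dia Dia ((a implies not a) implies b) implies Dia ((a implies not a) implies b)), w0   [and-rule on 1]
4. Dia Dia ((a implies not a) implies b), w0   [neg-implies-rule on 3]
5. not Dia ((a implies not a) implies b), w0   [neg-implies-rule on 3]
6. not ((a implies not a) implies b), w0   [neg-Dia-rule on 5 via w0Rw0]
7. a implies not a, w0   [neg-implies-rule on 6]
8. not b, w0   [neg-implies-rule on 6]
9. not a, w0   [implies-rule on 7 (branches; this branch)]
10. not b or not c, w1   [Dia-rule on 2: fresh world w1, w0Rw1]
11. not ((a implies not a) implies b), w1   [neg-Dia-rule on 5 via w0Rw1]
12. a implies not a, w1   [neg-implies-rule on 11]
13. not b, w1   [neg-implies-rule on 11]
14. not c, w1   [or-rule on 10 (branches; this branch)]
15. not a, w1   [implies-rule on 12 (branches; this branch)]
16. Dia ((a implies not a) implies b), w2   [Dia-rule on 4: fresh world w2, w0Rw2]
17. not ((a implies not a) implies b), w2   [neg-Dia-rule on 5 via w0Rw2]
18. a implies not a, w2   [neg-implies-rule on 17]
19. not b, w2   [neg-implies-rule on 17]
20. not a, w2   [implies-rule on 18 (branches; this branch)]
21. (a implies not a) implies b, w3   [Dia-rule on 16: fresh world w3, w2Rw3]
22. b, w3   [implies-rule on 21 (branches; this branch)]
Accessibility: w0Rw0, w0Rw1, w0Rw2, w1Rw0, w1Rw1, w2Rw0, w2Rw2, w2Rw3, w3Rw2, w3Rw3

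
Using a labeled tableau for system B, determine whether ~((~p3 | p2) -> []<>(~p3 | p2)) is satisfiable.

Unsatisfiable

1. ~((~p3 | p2) -> []<>(~p3 | p2)), w0
2. ~p3 | p2, w0
3. ~[]<>(~p3 | p2), w0
4. p2, w0
5. ~<>(~p3 | p2), w1
6. ~(~p3 | p2), w0
7. p3, w0
8. ~p2, w0
Accessibility: w0Rw0, w0Rw1, w1Rw0, w1Rw1
Branch closes: p2 and ~p2 both at w0.
(One branch shown.) All branches close.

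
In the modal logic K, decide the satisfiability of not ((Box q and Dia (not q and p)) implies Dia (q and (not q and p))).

Unsatisfiable (every branch closes)

1. not ((Box q and Dia (not q and p)) implies Dia (q and (not q and p))), w0
2. Box q and Dia (not q and p), w0
3. not Dia (q and (not q and p)), w0
4. Box q, w0
5. Dia (not q and p), w0
6. not q and p, w1
7. not q, w1
8. p, w1
9. not (q and (not q and p)), w1
10. q, w1
Accessibility: w0Rw1
Branch closes: q and not q both at w1.
All branches of the tableau close; one closing branch shown above.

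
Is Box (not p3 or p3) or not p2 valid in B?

Tableau for the negation not (Box (not p3 or p3) or not p2):
1. not (Box (not p3 or p3) or not p2), w0
2. not Box (not p3 or p3), w0
3. p2, w0
4. not (not p3 or p3), w1
5. p3, w1
6. not p3, w1
Accessibility: w0Rw0, w0Rw1, w1Rw0, w1Rw1
Branch closes: p3 and not p3 both at w1.
Every branch of the negation's tableau closes; the branch above is one of them.

Valid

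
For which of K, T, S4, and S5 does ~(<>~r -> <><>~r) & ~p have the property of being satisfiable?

K

T-tableau for the formula:
1. ~(<>~r -> <><>~r) & ~p, w0
2. ~(<>~r -> <><>~r), w0   [&-rule on 1]
3. ~p, w0   [&-rule on 1]
4. <>~r, w0   [~->-rule on 2]
5. ~<><>~r, w0   [~->-rule on 2]
6. ~<>~r, w0   [~<>-rule on 5 via w0Rw0]
7. r, w0   [~<>-rule on 6 via w0Rw0]
8. ~r, w1   [<>-rule on 4: fresh world w1, w0Rw1]
9. ~<>~r, w1   [~<>-rule on 5 via w0Rw1]
10. r, w1   [~<>-rule on 6 via w0Rw1]
Accessibility: w0Rw0, w0Rw1, w1Rw1
Branch closes: r and ~r both at w1.
Every branch closes (one shown): unsatisfiable in T, hence also in S4, S5 (every S4/S5-frame is a T-frame).
K-tableau for the formula:
1. ~(<>~r -> <><>~r) & ~p, w0
2. ~(<>~r -> <><>~r), w0   [&-rule on 1]
3. ~p, w0   [&-rule on 1]
4. <>~r, w0   [~->-rule on 2]
5. ~<><>~r, w0   [~->-rule on 2]
6. ~r, w1   [<>-rule on 4: fresh world w1, w0Rw1]
7. ~<>~r, w1   [~<>-rule on 5 via w0Rw1]
Accessibility: w0Rw1
Complete open branch: satisfiable in K.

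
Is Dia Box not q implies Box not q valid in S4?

No, not valid

Tableau for the negation not (Dia Box not q implies Box not q):
1. not (Dia Box not q implies Box not q), u
2. Dia Box not q, u
3. not Box not q, u
4. Box not q, v
5. not q, v
6. q, w
Accessibility: uRu, uRv, uRw, vRv, wRw
The negation has an open branch (countermodel exists).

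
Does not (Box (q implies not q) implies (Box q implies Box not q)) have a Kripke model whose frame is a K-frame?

Unsatisfiable

1. not (Box (q implies not q) implies (Box q implies Box not q)), 0
2. Box (q implies not q), 0
3. not (Box q implies Box not q), 0
4. Box q, 0
5. not Box not q, 0
6. q, 1
7. q implies not q, 1
8. not q, 1
Accessibility: 0R1
Branch closes: q and not q both at 1.
(One branch shown.) All branches close.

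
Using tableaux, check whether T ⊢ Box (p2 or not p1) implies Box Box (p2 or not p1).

Not valid

Tableau for the negation not (Box (p2 or not p1) implies Box Box (p2 or not p1)):
1. not (Box (p2 or not p1) implies Box Box (p2 or not p1)), u
2. Box (p2 or not p1), u
3. not Box Box (p2 or not p1), u
4. p2 or not p1, u
5. not p1, u
6. not Box (p2 or not p1), v
7. p2 or not p1, v
8. not p1, v
9. not (p2 or not p1), w
10. not p2, w
11. p1, w
Accessibility: uRu, uRv, vRv, vRw, wRw
The negation has an open branch (countermodel exists).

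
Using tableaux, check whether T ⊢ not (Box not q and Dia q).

Valid

Tableau for the negation Box not q and Dia q:
1. Box not q and Dia q, u
2. Box not q, u
3. Dia q, u
4. not q, u
5. q, v
6. not q, v
Accessibility: uRu, uRv, vRv
Branch closes: q and not q both at v.
All branches of the negation close; one closing branch shown above.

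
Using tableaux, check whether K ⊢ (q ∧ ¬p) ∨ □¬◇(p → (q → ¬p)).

Tableau for the negation ¬((q ∧ ¬p) ∨ □¬◇(p → (q → ¬p))):
1. ¬((q ∧ ¬p) ∨ □¬◇(p → (q → ¬p))), w0
2. ¬(q ∧ ¬p), w0   [¬∨-rule on 1]
3. ¬□¬◇(p → (q → ¬p)), w0   [¬∨-rule on 1]
4. p, w0   [¬∧-rule on 2 (branches; this branch)]
5. ◇(p → (q → ¬p)), w1   [¬□-rule on 3: fresh world w1, w0Rw1]
6. p → (q → ¬p), w2   [◇-rule on 5: fresh world w2, w1Rw2]
7. q → ¬p, w2   [→-rule on 6 (branches; this branch)]
8. ¬p, w2   [→-rule on 7 (branches; this branch)]
Accessibility: w0Rw1, w1Rw2
The negation has an open branch (countermodel exists).

No, not valid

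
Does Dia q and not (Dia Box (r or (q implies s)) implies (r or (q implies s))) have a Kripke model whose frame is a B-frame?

1. Dia q and not (Dia Box (r or (q implies s)) implies (r or (q implies s))), 0
2. Dia q, 0
3. not (Dia Box (r or (q implies s)) implies (r or (q implies s))), 0
4. Dia Box (r or (q implies s)), 0
5. not (r or (q implies s)), 0
6. not r, 0
7. not (q implies s), 0
8. q, 0
9. not s, 0
10. q, 1
11. Box (r or (q implies s)), 2
12. r or (q implies s), 0
13. r or (q implies s), 2
14. q implies s, 0
15. q implies s, 2
16. s, 0
Accessibility: 0R0, 0R1, 0R2, 1R0, 1R1, 2R0, 2R2
Branch closes: s and not s both at 0.
Every branch closes; the branch above is one of them.

Unsatisfiable (every branch closes)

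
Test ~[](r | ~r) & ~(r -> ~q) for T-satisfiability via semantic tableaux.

Unsatisfiable (every branch closes)

1. ~[](r | ~r) & ~(r -> ~q), u
2. ~[](r | ~r), u   [&-rule on 1]
3. ~(r -> ~q), u   [&-rule on 1]
4. r, u   [~->-rule on 3]
5. q, u   [~->-rule on 3]
6. ~(r | ~r), v   [~[]-rule on 2: fresh world v, uRv]
7. ~r, v   [~|-rule on 6]
8. r, v   [~|-rule on 6]
Accessibility: uRu, uRv, vRv
Branch closes: r and ~r both at v.
(One branch shown.) All branches close.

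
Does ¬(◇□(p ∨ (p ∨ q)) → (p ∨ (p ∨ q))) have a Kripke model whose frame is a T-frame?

Satisfiable

1. ¬(◇□(p ∨ (p ∨ q)) → (p ∨ (p ∨ q))), u
2. ◇□(p ∨ (p ∨ q)), u   [¬→-rule on 1]
3. ¬(p ∨ (p ∨ q)), u   [¬→-rule on 1]
4. ¬p, u   [¬∨-rule on 3]
5. ¬(p ∨ q), u   [¬∨-rule on 3]
6. ¬q, u   [¬∨-rule on 5]
7. □(p ∨ (p ∨ q)), v   [◇-rule on 2: fresh world v, uRv]
8. p ∨ (p ∨ q), v   [□-rule on 7 via vRv]
9. p ∨ q, v   [∨-rule on 8 (branches; this branch)]
10. q, v   [∨-rule on 9 (branches; this branch)]
Accessibility: uRu, uRv, vRv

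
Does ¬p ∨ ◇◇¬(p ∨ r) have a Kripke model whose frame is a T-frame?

1. ¬p ∨ ◇◇¬(p ∨ r), w0
2. ◇◇¬(p ∨ r), w0
3. ◇¬(p ∨ r), w1
4. ¬(p ∨ r), w2
5. ¬p, w2
6. ¬r, w2
Accessibility: w0Rw0, w0Rw1, w1Rw1, w1Rw2, w2Rw2

Yes, satisfiable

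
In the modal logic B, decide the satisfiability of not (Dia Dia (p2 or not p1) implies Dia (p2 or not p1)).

1. not (Dia Dia (p2 or not p1) implies Dia (p2 or not p1)), u
2. Dia Dia (p2 or not p1), u
3. not Dia (p2 or not p1), u
4. not (p2 or not p1), u
5. not p2, u
6. p1, u
7. Dia (p2 or not p1), v
8. not (p2 or not p1), v
9. not p2, v
10. p1, v
11. p2 or not p1, w
12. not p1, w
Accessibility: uRu, uRv, vRu, vRv, vRw, wRv, wRw

Satisfiable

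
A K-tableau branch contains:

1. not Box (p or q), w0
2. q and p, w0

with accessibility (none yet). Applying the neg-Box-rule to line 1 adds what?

a fresh world w1 with w0Rw1, and not (p or q) at w1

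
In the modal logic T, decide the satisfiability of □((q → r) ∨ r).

Satisfiable

1. □((q → r) ∨ r), u
2. (q → r) ∨ r, u
3. r, u
Accessibility: uRu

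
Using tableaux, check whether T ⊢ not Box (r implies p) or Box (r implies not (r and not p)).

Valid in T

Tableau for the negation not (not Box (r implies p) or Box (r implies not (r and not p))):
1. not (not Box (r implies p) or Box (r implies not (r and not p))), u
2. Box (r implies p), u
3. not Box (r implies not (r and not p)), u
4. r implies p, u
5. p, u
6. not (r implies not (r and not p)), v
7. r, v
8. r and not p, v
9. not p, v
10. r implies p, v
11. p, v
Accessibility: uRu, uRv, vRv
Branch closes: p and not p both at v.
Every branch of the negation's tableau closes; the branch above is one of them.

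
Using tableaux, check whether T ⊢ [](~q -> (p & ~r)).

Tableau for the negation ~[](~q -> (p & ~r)):
1. ~[](~q -> (p & ~r)), w0
2. ~(~q -> (p & ~r)), w1   [~[]-rule on 1: fresh world w1, w0Rw1]
3. ~q, w1   [~->-rule on 2]
4. ~(p & ~r), w1   [~->-rule on 2]
5. r, w1   [~&-rule on 4 (branches; this branch)]
Accessibility: w0Rw0, w0Rw1, w1Rw1
The negation has an open branch (countermodel exists).

Invalid (countermodel exists)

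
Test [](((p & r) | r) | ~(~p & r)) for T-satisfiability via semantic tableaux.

1. [](((p & r) | r) | ~(~p & r)), w0
2. ((p & r) | r) | ~(~p & r), w0
3. ~(~p & r), w0
4. ~r, w0
Accessibility: w0Rw0

Yes, satisfiable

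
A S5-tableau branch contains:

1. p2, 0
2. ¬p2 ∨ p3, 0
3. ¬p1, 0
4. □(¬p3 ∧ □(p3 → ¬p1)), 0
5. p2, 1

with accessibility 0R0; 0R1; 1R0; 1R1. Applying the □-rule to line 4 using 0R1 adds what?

¬p3 ∧ □(p3 → ¬p1), 1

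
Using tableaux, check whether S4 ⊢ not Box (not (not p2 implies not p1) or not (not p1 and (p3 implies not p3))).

Invalid (countermodel exists)

Tableau for the negation Box (not (not p2 implies not p1) or not (not p1 and (p3 implies not p3))):
1. Box (not (not p2 implies not p1) or not (not p1 and (p3 implies not p3))), 0
2. not (not p2 implies not p1) or not (not p1 and (p3 implies not p3)), 0
3. not (not p1 and (p3 implies not p3)), 0
4. not (p3 implies not p3), 0
5. p3, 0
Accessibility: 0R0
The negation has an open branch (countermodel exists).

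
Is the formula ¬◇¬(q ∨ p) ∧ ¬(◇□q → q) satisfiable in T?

Yes, satisfiable

1. ¬◇¬(q ∨ p) ∧ ¬(◇□q → q), w0
2. ¬◇¬(q ∨ p), w0
3. ¬(◇□q → q), w0
4. ◇□q, w0
5. ¬q, w0
6. q ∨ p, w0
7. p, w0
8. □q, w1
9. q ∨ p, w1
10. q, w1
11. p, w1
Accessibility: w0Rw0, w0Rw1, w1Rw1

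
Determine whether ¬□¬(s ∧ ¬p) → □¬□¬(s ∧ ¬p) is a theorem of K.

Not valid

Tableau for the negation ¬(¬□¬(s ∧ ¬p) → □¬□¬(s ∧ ¬p)):
1. ¬(¬□¬(s ∧ ¬p) → □¬□¬(s ∧ ¬p)), u
2. ¬□¬(s ∧ ¬p), u
3. ¬□¬□¬(s ∧ ¬p), u
4. s ∧ ¬p, v
5. s, v
6. ¬p, v
7. □¬(s ∧ ¬p), w
Accessibility: uRv, uRw
The negation has an open branch (countermodel exists).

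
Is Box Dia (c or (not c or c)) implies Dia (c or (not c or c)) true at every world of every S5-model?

Tableau for the negation not (Box Dia (c or (not c or c)) implies Dia (c or (not c or c))):
1. not (Box Dia (c or (not c or c)) implies Dia (c or (not c or c))), 0
2. Box Dia (c or (not c or c)), 0   [neg-implies-rule on 1]
3. not Dia (c or (not c or c)), 0   [neg-implies-rule on 1]
4. Dia (c or (not c or c)), 0   [Box-rule on 2 via 0R0]
5. not (c or (not c or c)), 0   [neg-Dia-rule on 3 via 0R0]
6. not c, 0   [neg-or-rule on 5]
7. not (not c or c), 0   [neg-or-rule on 5]
8. c, 0   [neg-or-rule on 7]
Accessibility: 0R0
Branch closes: c and not c both at 0.
Every branch of the negation's tableau closes; the branch above is one of them.

Valid in S5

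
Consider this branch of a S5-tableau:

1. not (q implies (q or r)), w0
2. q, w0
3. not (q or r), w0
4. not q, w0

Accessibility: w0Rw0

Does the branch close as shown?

Both q and not q appear at w0.

Closed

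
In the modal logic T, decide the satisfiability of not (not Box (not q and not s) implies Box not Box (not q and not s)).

Satisfiable

1. not (not Box (not q and not s) implies Box not Box (not q and not s)), 0
2. not Box (not q and not s), 0   [neg-implies-rule on 1]
3. not Box not Box (not q and not s), 0   [neg-implies-rule on 1]
4. not (not q and not s), 1   [neg-Box-rule on 2: fresh world 1, 0R1]
5. s, 1   [neg-and-rule on 4 (branches; this branch)]
6. Box (not q and not s), 2   [neg-Box-rule on 3: fresh world 2, 0R2]
7. not q and not s, 2   [Box-rule on 6 via 2R2]
8. not q, 2   [and-rule on 7]
9. not s, 2   [and-rule on 7]
Accessibility: 0R0, 0R1, 0R2, 1R1, 2R2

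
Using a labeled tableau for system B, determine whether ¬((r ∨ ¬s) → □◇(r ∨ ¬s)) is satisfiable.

1. ¬((r ∨ ¬s) → □◇(r ∨ ¬s)), u
2. r ∨ ¬s, u
3. ¬□◇(r ∨ ¬s), u
4. ¬s, u
5. ¬◇(r ∨ ¬s), v
6. ¬(r ∨ ¬s), u
7. ¬r, u
8. s, u
Accessibility: uRu, uRv, vRu, vRv
Branch closes: s and ¬s both at u.
Every branch closes; the branch above is one of them.

No, unsatisfiable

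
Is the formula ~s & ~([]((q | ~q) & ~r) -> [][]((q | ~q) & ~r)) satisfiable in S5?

Unsatisfiable (every branch closes)

1. ~s & ~([]((q | ~q) & ~r) -> [][]((q | ~q) & ~r)), w0
2. ~s, w0
3. ~([]((q | ~q) & ~r) -> [][]((q | ~q) & ~r)), w0
4. []((q | ~q) & ~r), w0
5. ~[][]((q | ~q) & ~r), w0
6. (q | ~q) & ~r, w0
7. q | ~q, w0
8. ~r, w0
9. ~q, w0
10. ~[]((q | ~q) & ~r), w1
11. (q | ~q) & ~r, w1
12. q | ~q, w1
13. ~r, w1
14. ~q, w1
15. ~((q | ~q) & ~r), w2
16. (q | ~q) & ~r, w2
17. q | ~q, w2
18. ~r, w2
19. ~(q | ~q), w2
20. ~q, w2
21. q, w2
Accessibility: w0Rw0, w0Rw1, w0Rw2, w1Rw0, w1Rw1, w1Rw2, w2Rw0, w2Rw1, w2Rw2
Branch closes: q and ~q both at w2.
Every branch closes; the branch above is one of them.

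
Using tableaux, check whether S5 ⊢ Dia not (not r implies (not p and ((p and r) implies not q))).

Not valid

Tableau for the negation not Dia not (not r implies (not p and ((p and r) implies not q))):
1. not Dia not (not r implies (not p and ((p and r) implies not q))), w0
2. not r implies (not p and ((p and r) implies not q)), w0   [neg-Dia-rule on 1 via w0Rw0]
3. not p and ((p and r) implies not q), w0   [implies-rule on 2 (branches; this branch)]
4. not p, w0   [and-rule on 3]
5. (p and r) implies not q, w0   [and-rule on 3]
6. not q, w0   [implies-rule on 5 (branches; this branch)]
Accessibility: w0Rw0
The negation has an open branch (countermodel exists).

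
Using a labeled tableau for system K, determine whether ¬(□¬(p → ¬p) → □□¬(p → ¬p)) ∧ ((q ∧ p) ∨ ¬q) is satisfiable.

1. ¬(□¬(p → ¬p) → □□¬(p → ¬p)) ∧ ((q ∧ p) ∨ ¬q), 0
2. ¬(□¬(p → ¬p) → □□¬(p → ¬p)), 0   [∧-rule on 1]
3. (q ∧ p) ∨ ¬q, 0   [∧-rule on 1]
4. □¬(p → ¬p), 0   [¬→-rule on 2]
5. ¬□□¬(p → ¬p), 0   [¬→-rule on 2]
6. ¬q, 0   [∨-rule on 3 (branches; this branch)]
7. ¬□¬(p → ¬p), 1   [¬□-rule on 5: fresh world 1, 0R1]
8. ¬(p → ¬p), 1   [□-rule on 4 via 0R1]
9. p, 1   [¬→-rule on 8]
10. p → ¬p, 2   [¬□-rule on 7: fresh world 2, 1R2]
11. ¬p, 2   [→-rule on 10 (branches; this branch)]
Accessibility: 0R1, 1R2

Yes, satisfiable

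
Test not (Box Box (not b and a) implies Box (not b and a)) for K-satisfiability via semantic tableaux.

Satisfiable

1. not (Box Box (not b and a) implies Box (not b and a)), 0
2. Box Box (not b and a), 0   [neg-implies-rule on 1]
3. not Box (not b and a), 0   [neg-implies-rule on 1]
4. not (not b and a), 1   [neg-Box-rule on 3: fresh world 1, 0R1]
5. Box (not b and a), 1   [Box-rule on 2 via 0R1]
6. not a, 1   [neg-and-rule on 4 (branches; this branch)]
Accessibility: 0R1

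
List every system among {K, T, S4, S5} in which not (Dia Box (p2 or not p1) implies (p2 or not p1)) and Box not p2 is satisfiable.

K, T, S4

S4-tableau for the formula:
1. not (Dia Box (p2 or not p1) implies (p2 or not p1)) and Box not p2, w0
2. not (Dia Box (p2 or not p1) implies (p2 or not p1)), w0
3. Box not p2, w0
4. Dia Box (p2 or not p1), w0
5. not (p2 or not p1), w0
6. not p2, w0
7. p1, w0
8. Box (p2 or not p1), w1
9. not p2, w1
10. p2 or not p1, w1
11. not p1, w1
Accessibility: w0Rw0, w0Rw1, w1Rw1
Complete open branch: satisfiable in S4, hence also in K, T (this S4-model is also a K-model and a T-model).
S5-tableau for the formula:
1. not (Dia Box (p2 or not p1) implies (p2 or not p1)) and Box not p2, w0
2. not (Dia Box (p2 or not p1) implies (p2 or not p1)), w0
3. Box not p2, w0
4. Dia Box (p2 or not p1), w0
5. not (p2 or not p1), w0
6. not p2, w0
7. p1, w0
8. Box (p2 or not p1), w1
9. not p2, w1
10. p2 or not p1, w0
11. p2 or not p1, w1
12. not p1, w0
Accessibility: w0Rw0, w0Rw1, w1Rw0, w1Rw1
Branch closes: p1 and not p1 both at w0.
Every branch closes (one shown): unsatisfiable in S5.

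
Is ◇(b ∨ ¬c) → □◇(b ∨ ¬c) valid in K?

Tableau for the negation ¬(◇(b ∨ ¬c) → □◇(b ∨ ¬c)):
1. ¬(◇(b ∨ ¬c) → □◇(b ∨ ¬c)), 0
2. ◇(b ∨ ¬c), 0
3. ¬□◇(b ∨ ¬c), 0
4. b ∨ ¬c, 1
5. ¬c, 1
6. ¬◇(b ∨ ¬c), 2
Accessibility: 0R1, 0R2
The negation has an open branch (countermodel exists).

Invalid (countermodel exists)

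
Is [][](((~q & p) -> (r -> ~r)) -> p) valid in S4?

Tableau for the negation ~[][](((~q & p) -> (r -> ~r)) -> p):
1. ~[][](((~q & p) -> (r -> ~r)) -> p), u
2. ~[](((~q & p) -> (r -> ~r)) -> p), v   [~[]-rule on 1: fresh world v, uRv]
3. ~(((~q & p) -> (r -> ~r)) -> p), w   [~[]-rule on 2: fresh world w, vRw]
4. (~q & p) -> (r -> ~r), w   [~->-rule on 3]
5. ~p, w   [~->-rule on 3]
6. r -> ~r, w   [->-rule on 4 (branches; this branch)]
7. ~r, w   [->-rule on 6 (branches; this branch)]
Accessibility: uRu, uRv, uRw, vRv, vRw, wRw
The negation has an open branch (countermodel exists).

Invalid (countermodel exists)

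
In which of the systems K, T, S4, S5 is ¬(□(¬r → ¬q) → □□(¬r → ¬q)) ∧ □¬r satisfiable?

K, T

S4-tableau for the formula:
1. ¬(□(¬r → ¬q) → □□(¬r → ¬q)) ∧ □¬r, w0
2. ¬(□(¬r → ¬q) → □□(¬r → ¬q)), w0
3. □¬r, w0
4. □(¬r → ¬q), w0
5. ¬□□(¬r → ¬q), w0
6. ¬r, w0
7. ¬r → ¬q, w0
8. ¬q, w0
9. ¬□(¬r → ¬q), w1
10. ¬r, w1
11. ¬r → ¬q, w1
12. ¬q, w1
13. ¬(¬r → ¬q), w2
14. ¬r, w2
15. q, w2
16. ¬r → ¬q, w2
17. ¬q, w2
Accessibility: w0Rw0, w0Rw1, w0Rw2, w1Rw1, w1Rw2, w2Rw2
Branch closes: q and ¬q both at w2.
Every branch closes (one shown): unsatisfiable in S4, hence also in S5 (every S5-frame is an S4-frame).
T-tableau for the formula:
1. ¬(□(¬r → ¬q) → □□(¬r → ¬q)) ∧ □¬r, w0
2. ¬(□(¬r → ¬q) → □□(¬r → ¬q)), w0
3. □¬r, w0
4. □(¬r → ¬q), w0
5. ¬□□(¬r → ¬q), w0
6. ¬r, w0
7. ¬r → ¬q, w0
8. ¬q, w0
9. ¬□(¬r → ¬q), w1
10. ¬r, w1
11. ¬r → ¬q, w1
12. ¬q, w1
13. ¬(¬r → ¬q), w2
14. ¬r, w2
15. q, w2
Accessibility: w0Rw0, w0Rw1, w1Rw1, w1Rw2, w2Rw2
Complete open branch: satisfiable in T, hence also in K (this T-model is also a K-model).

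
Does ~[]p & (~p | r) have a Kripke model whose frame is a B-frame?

1. ~[]p & (~p | r), u
2. ~[]p, u
3. ~p | r, u
4. r, u
5. ~p, v
Accessibility: uRu, uRv, vRu, vRv

Satisfiable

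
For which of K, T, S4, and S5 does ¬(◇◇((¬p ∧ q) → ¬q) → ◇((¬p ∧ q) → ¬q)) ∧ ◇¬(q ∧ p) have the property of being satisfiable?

S4-tableau for the formula:
1. ¬(◇◇((¬p ∧ q) → ¬q) → ◇((¬p ∧ q) → ¬q)) ∧ ◇¬(q ∧ p), u
2. ¬(◇◇((¬p ∧ q) → ¬q) → ◇((¬p ∧ q) → ¬q)), u   [∧-rule on 1]
3. ◇¬(q ∧ p), u   [∧-rule on 1]
4. ◇◇((¬p ∧ q) → ¬q), u   [¬→-rule on 2]
5. ¬◇((¬p ∧ q) → ¬q), u   [¬→-rule on 2]
6. ¬((¬p ∧ q) → ¬q), u   [¬◇-rule on 5 via uRu]
7. ¬p ∧ q, u   [¬→-rule on 6]
8. q, u   [¬→-rule on 6]
9. ¬p, u   [∧-rule on 7]
10. ¬(q ∧ p), v   [◇-rule on 3: fresh world v, uRv]
11. ¬((¬p ∧ q) → ¬q), v   [¬◇-rule on 5 via uRv]
12. ¬p ∧ q, v   [¬→-rule on 11]
13. q, v   [¬→-rule on 11]
14. ¬p, v   [∧-rule on 12]
15. ◇((¬p ∧ q) → ¬q), w   [◇-rule on 4: fresh world w, uRw]
16. ¬((¬p ∧ q) → ¬q), w   [¬◇-rule on 5 via uRw]
17. ¬p ∧ q, w   [¬→-rule on 16]
18. q, w   [¬→-rule on 16]
19. ¬p, w   [∧-rule on 17]
20. (¬p ∧ q) → ¬q, x   [◇-rule on 15: fresh world x, wRx]
21. ¬((¬p ∧ q) → ¬q), x   [¬◇-rule on 5 via uRx]
22. ¬p ∧ q, x   [¬→-rule on 21]
23. q, x   [¬→-rule on 21]
24. ¬p, x   [∧-rule on 22]
25. ¬(¬p ∧ q), x   [→-rule on 20 (branches; this branch)]
26. ¬q, x   [¬∧-rule on 25 (branches; this branch)]
Accessibility: uRu, uRv, uRw, uRx, vRv, wRw, wRx, xRx
Branch closes: q and ¬q both at x.
Every branch closes (one shown): unsatisfiable in S4, hence also in S5 (every S5-frame is an S4-frame).
T-tableau for the formula:
1. ¬(◇◇((¬p ∧ q) → ¬q) → ◇((¬p ∧ q) → ¬q)) ∧ ◇¬(q ∧ p), u
2. ¬(◇◇((¬p ∧ q) → ¬q) → ◇((¬p ∧ q) → ¬q)), u   [∧-rule on 1]
3. ◇¬(q ∧ p), u   [∧-rule on 1]
4. ◇◇((¬p ∧ q) → ¬q), u   [¬→-rule on 2]
5. ¬◇((¬p ∧ q) → ¬q), u   [¬→-rule on 2]
6. ¬((¬p ∧ q) → ¬q), u   [¬◇-rule on 5 via uRu]
7. ¬p ∧ q, u   [¬→-rule on 6]
8. q, u   [¬→-rule on 6]
9. ¬p, u   [∧-rule on 7]
10. ¬(q ∧ p), v   [◇-rule on 3: fresh world v, uRv]
11. ¬((¬p ∧ q) → ¬q), v   [¬◇-rule on 5 via uRv]
12. ¬p ∧ q, v   [¬→-rule on 11]
13. q, v   [¬→-rule on 11]
14. ¬p, v   [∧-rule on 12]
15. ◇((¬p ∧ q) → ¬q), w   [◇-rule on 4: fresh world w, uRw]
16. ¬((¬p ∧ q) → ¬q), w   [¬◇-rule on 5 via uRw]
17. ¬p ∧ q, w   [¬→-rule on 16]
18. q, w   [¬→-rule on 16]
19. ¬p, w   [∧-rule on 17]
20. (¬p ∧ q) → ¬q, x   [◇-rule on 15: fresh world x, wRx]
21. ¬q, x   [→-rule on 20 (branches; this branch)]
Accessibility: uRu, uRv, uRw, vRv, wRw, wRx, xRx
Complete open branch: satisfiable in T, hence also in K (this T-model is also a K-model).

K, T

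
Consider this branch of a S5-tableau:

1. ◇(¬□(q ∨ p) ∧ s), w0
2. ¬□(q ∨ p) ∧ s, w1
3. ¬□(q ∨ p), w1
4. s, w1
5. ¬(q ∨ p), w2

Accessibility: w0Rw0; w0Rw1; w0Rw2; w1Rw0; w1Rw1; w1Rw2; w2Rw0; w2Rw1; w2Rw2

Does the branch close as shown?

There is no literal clash: for every atom and world, at most one sign appears.

No, open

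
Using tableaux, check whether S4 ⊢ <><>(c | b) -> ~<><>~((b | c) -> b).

Not valid

Tableau for the negation ~(<><>(c | b) -> ~<><>~((b | c) -> b)):
1. ~(<><>(c | b) -> ~<><>~((b | c) -> b)), w0
2. <><>(c | b), w0   [~->-rule on 1]
3. <><>~((b | c) -> b), w0   [~->-rule on 1]
4. <>(c | b), w1   [<>-rule on 2: fresh world w1, w0Rw1]
5. <>~((b | c) -> b), w2   [<>-rule on 3: fresh world w2, w0Rw2]
6. c | b, w3   [<>-rule on 4: fresh world w3, w1Rw3]
7. b, w3   [|-rule on 6 (branches; this branch)]
8. ~((b | c) -> b), w4   [<>-rule on 5: fresh world w4, w2Rw4]
9. b | c, w4   [~->-rule on 8]
10. ~b, w4   [~->-rule on 8]
11. c, w4   [|-rule on 9 (branches; this branch)]
Accessibility: w0Rw0, w0Rw1, w0Rw2, w0Rw3, w0Rw4, w1Rw1, w1Rw3, w2Rw2, w2Rw4, w3Rw3, w4Rw4
The negation has an open branch (countermodel exists).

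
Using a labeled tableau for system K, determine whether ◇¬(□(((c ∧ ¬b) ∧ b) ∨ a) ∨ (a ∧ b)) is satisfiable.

1. ◇¬(□(((c ∧ ¬b) ∧ b) ∨ a) ∨ (a ∧ b)), w0
2. ¬(□(((c ∧ ¬b) ∧ b) ∨ a) ∨ (a ∧ b)), w1   [◇-rule on 1: fresh world w1, w0Rw1]
3. ¬□(((c ∧ ¬b) ∧ b) ∨ a), w1   [¬∨-rule on 2]
4. ¬(a ∧ b), w1   [¬∨-rule on 2]
5. ¬b, w1   [¬∧-rule on 4 (branches; this branch)]
6. ¬(((c ∧ ¬b) ∧ b) ∨ a), w2   [¬□-rule on 3: fresh world w2, w1Rw2]
7. ¬((c ∧ ¬b) ∧ b), w2   [¬∨-rule on 6]
8. ¬a, w2   [¬∨-rule on 6]
9. ¬b, w2   [¬∧-rule on 7 (branches; this branch)]
Accessibility: w0Rw1, w1Rw2

Satisfiable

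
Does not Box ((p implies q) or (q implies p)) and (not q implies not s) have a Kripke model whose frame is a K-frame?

1. not Box ((p implies q) or (q implies p)) and (not q implies not s), w0
2. not Box ((p implies q) or (q implies p)), w0   [and-rule on 1]
3. not q implies not s, w0   [and-rule on 1]
4. not s, w0   [implies-rule on 3 (branches; this branch)]
5. not ((p implies q) or (q implies p)), w1   [neg-Box-rule on 2: fresh world w1, w0Rw1]
6. not (p implies q), w1   [neg-or-rule on 5]
7. not (q implies p), w1   [neg-or-rule on 5]
8. p, w1   [neg-implies-rule on 6]
9. not q, w1   [neg-implies-rule on 6]
10. q, w1   [neg-implies-rule on 7]
11. not p, w1   [neg-implies-rule on 7]
Accessibility: w0Rw1
Branch closes: q and not q both at w1.
Every branch closes; the branch above is one of them.

No, unsatisfiable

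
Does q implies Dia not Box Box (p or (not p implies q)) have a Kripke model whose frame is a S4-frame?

Yes, satisfiable

1. q implies Dia not Box Box (p or (not p implies q)), 0
2. Dia not Box Box (p or (not p implies q)), 0
3. not Box Box (p or (not p implies q)), 1
4. not Box (p or (not p implies q)), 2
5. not (p or (not p implies q)), 3
6. not p, 3
7. not (not p implies q), 3
8. not q, 3
Accessibility: 0R0, 0R1, 0R2, 0R3, 1R1, 1R2, 1R3, 2R2, 2R3, 3R3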